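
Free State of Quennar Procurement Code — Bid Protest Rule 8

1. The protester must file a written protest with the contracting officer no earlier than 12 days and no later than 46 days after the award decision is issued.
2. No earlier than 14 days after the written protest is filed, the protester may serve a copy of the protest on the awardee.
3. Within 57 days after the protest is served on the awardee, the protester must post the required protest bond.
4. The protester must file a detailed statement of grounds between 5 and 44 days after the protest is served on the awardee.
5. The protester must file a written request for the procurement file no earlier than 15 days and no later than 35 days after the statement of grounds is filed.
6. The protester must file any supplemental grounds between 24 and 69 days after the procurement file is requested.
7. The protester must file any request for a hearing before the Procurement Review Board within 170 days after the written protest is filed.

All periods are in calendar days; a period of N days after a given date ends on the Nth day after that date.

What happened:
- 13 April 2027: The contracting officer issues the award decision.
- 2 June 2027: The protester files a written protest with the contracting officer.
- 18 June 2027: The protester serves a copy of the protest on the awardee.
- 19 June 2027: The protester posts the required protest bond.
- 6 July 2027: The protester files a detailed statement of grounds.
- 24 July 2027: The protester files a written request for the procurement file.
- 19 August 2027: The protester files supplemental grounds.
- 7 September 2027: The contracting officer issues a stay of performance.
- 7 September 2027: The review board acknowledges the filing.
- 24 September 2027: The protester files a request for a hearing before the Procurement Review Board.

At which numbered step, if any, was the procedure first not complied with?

Step 1 — 12 and 46 days from 13 April 2027 (when the award decision is issued) are 25 April 2027 and 29 May 2027 respectively; done 2 June 2027 — 4 days after the window closed.
No need to go further; step 1 was not satisfied.

Step 1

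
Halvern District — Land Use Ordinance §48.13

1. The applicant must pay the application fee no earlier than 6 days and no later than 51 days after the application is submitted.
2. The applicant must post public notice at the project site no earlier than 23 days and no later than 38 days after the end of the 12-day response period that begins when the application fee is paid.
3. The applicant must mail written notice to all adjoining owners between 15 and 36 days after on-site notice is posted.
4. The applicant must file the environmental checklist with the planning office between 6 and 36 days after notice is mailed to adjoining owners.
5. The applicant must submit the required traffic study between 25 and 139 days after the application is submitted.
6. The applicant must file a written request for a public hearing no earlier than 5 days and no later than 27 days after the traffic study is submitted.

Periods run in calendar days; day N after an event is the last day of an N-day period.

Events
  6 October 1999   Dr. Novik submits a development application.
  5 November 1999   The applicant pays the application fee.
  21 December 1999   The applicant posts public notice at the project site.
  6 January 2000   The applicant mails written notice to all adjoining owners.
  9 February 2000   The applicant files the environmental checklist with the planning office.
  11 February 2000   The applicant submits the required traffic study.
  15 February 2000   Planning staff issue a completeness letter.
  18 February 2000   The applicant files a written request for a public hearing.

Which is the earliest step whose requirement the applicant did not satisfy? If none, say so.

Step 1: the window is 6–51 days after 6 October 1999 (when the application is submitted), so 12 October 1999 through 26 November 1999; done 5 November 1999, which is between those dates.
Step 2: the window is 23–38 days after 17 November 1999 (end of the 12-day response period, which began when the application fee is paid on 5 November 1999), so 10 December 1999 through 25 December 1999; 21 December 1999 falls inside that range.
Step 3: the window is 15–36 days after 21 December 1999 (when on-site notice is posted), so 5 January 2000 through 26 January 2000; done 6 January 2000, which is between those dates.
Step 4: the window is 6–36 days after 6 January 2000 (when notice is mailed to adjoining owners), so 12 January 2000 through 11 February 2000; done 9 February 2000, which is between those dates.
Step 5: the window is 25–139 days after 6 October 1999 (when the application is submitted), so 31 October 1999 through 22 February 2000; 11 February 2000 falls inside that range.
Step 6: the window is 5–27 days after 11 February 2000 (when the traffic study is submitted), so 16 February 2000 through 9 March 2000; 18 February 2000 falls inside that range.

None — every step was satisfied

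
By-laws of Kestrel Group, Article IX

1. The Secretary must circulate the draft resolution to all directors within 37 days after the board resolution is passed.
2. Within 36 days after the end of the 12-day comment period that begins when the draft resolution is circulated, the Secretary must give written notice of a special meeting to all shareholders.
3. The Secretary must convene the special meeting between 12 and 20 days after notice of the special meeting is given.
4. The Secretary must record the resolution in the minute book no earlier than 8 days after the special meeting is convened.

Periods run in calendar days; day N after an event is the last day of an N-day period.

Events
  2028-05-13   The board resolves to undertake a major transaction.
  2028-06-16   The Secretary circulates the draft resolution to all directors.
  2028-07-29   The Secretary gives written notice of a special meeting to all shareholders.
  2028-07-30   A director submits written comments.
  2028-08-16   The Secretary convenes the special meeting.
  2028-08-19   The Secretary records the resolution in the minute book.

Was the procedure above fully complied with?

Step 1: 37 days after 2028-05-13 (when the board resolution is passed) is 2028-06-19; completed 2028-06-16, before the deadline.
Step 2: 36 days after 2028-06-28 (end of the 12-day comment period, which began when the draft resolution is circulated on 2028-06-16) is 2028-08-03; done 2028-07-29 — timely.
Step 3: the window is 12–20 days after 2028-07-29 (when notice of the special meeting is given), so 2028-08-10 through 2028-08-18; done 2028-08-16, which is between those dates.
Step 4: the earliest permitted date is 8 days after 2028-08-16 (when the special meeting is convened), i.e. 2028-08-24; acted on 2028-08-19, 5 days prematurely.
That is the first point of non-compliance.

No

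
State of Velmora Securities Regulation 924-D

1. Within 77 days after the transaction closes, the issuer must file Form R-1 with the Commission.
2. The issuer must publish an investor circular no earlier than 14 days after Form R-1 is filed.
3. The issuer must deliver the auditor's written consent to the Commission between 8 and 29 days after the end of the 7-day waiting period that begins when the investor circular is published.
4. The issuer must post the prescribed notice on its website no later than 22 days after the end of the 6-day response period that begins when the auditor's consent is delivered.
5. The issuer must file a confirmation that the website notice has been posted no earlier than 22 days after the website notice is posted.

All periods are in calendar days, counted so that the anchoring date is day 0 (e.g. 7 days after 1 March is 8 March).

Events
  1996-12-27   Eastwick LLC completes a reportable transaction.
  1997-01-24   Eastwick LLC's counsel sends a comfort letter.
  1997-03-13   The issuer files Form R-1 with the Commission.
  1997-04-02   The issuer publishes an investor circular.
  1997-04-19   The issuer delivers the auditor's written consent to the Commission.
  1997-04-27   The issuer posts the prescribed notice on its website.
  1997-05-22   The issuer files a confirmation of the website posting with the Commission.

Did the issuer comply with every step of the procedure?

Yes

Step 1: 77 days after 1996-12-27 (when the transaction closes) is 1997-03-14; completed 1997-03-13, before the deadline.
Step 2: the earliest permitted date is 14 days after 1997-03-13 (when Form R-1 is filed), i.e. 1997-03-27; 1997-04-02 is on or after that date.
Step 3: the window is 8–29 days after 1997-04-09 (end of the 7-day waiting period, which began when the investor circular is published on 1997-04-02), so 1997-04-17 through 1997-05-08; 1997-04-19 falls inside that range.
Step 4: 22 days after 1997-04-25 (end of the 6-day response period, which began when the auditor's consent is delivered on 1997-04-19) is 1997-05-17; completed 1997-04-27, before the deadline.
Step 5: the earliest permitted date is 22 days after 1997-04-27 (when the website notice is posted), i.e. 1997-05-19; done 1997-05-22 — permitted.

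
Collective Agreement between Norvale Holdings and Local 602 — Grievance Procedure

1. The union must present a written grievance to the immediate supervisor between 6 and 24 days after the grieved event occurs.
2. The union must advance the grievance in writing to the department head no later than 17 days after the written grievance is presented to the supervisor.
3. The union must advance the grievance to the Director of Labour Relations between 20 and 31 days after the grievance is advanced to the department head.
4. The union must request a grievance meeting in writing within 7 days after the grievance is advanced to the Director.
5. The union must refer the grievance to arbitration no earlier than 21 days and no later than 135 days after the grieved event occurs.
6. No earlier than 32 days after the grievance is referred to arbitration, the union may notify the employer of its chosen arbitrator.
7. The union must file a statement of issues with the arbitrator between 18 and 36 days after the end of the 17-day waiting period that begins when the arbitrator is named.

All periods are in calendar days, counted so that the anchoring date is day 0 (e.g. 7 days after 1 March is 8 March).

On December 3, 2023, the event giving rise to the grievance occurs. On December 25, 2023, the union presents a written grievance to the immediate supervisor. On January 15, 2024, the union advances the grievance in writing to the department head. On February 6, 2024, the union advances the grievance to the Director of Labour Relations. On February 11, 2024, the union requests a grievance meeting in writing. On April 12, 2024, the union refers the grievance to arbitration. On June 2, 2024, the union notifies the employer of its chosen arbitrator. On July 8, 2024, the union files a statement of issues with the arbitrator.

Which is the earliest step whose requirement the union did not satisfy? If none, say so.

Step 2

Step 1 — 6 and 24 days from December 3, 2023 (when the grieved event occurs) are December 9, 2023 and December 27, 2023 respectively; December 25, 2023 falls inside that range.
Step 2 — counting 17 days from December 25, 2023 (when the written grievance is presented to the supervisor) gives a deadline of January 11, 2024; done January 15, 2024 — 4 days late.
The analysis stops there.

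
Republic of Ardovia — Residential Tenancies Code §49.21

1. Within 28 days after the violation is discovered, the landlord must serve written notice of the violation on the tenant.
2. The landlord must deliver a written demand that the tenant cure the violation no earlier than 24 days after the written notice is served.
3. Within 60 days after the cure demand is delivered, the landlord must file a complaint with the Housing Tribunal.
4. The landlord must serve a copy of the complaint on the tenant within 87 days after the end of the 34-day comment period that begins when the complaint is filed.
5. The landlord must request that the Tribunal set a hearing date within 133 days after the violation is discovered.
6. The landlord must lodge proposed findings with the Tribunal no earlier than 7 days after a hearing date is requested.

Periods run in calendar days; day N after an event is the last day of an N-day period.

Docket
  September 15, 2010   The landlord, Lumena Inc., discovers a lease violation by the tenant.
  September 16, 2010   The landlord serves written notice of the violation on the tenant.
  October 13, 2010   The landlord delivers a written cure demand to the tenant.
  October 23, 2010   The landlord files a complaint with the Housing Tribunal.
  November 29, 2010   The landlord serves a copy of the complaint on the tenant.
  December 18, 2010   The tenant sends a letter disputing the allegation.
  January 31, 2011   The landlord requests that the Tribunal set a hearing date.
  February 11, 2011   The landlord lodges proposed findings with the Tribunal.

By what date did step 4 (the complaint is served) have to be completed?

February 21, 2011

The complaint is filed on October 23, 2010; the 34-day comment period therefore ends November 26, 2010, and step 4 runs from that date. 87 days after November 26, 2010 is February 21, 2011.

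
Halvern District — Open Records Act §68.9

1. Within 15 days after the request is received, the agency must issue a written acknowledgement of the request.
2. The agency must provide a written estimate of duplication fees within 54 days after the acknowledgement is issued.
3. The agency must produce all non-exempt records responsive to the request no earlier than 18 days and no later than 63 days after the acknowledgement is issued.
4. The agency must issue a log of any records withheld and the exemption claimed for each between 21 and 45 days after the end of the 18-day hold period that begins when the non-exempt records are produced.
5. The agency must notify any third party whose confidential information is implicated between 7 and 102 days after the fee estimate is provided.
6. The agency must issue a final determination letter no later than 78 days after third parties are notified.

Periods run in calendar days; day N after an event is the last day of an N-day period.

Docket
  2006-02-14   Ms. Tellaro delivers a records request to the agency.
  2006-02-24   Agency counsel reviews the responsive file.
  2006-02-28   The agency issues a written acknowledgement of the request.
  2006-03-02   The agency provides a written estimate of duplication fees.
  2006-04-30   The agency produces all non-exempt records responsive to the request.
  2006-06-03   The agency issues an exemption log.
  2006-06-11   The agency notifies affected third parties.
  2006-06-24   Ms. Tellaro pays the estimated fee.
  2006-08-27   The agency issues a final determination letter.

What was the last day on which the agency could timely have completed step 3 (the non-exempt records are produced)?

2006-05-02

Step 3 runs from 2006-02-28, when the acknowledgement is issued. The window is 18–63 days after 2006-02-28; it closes on 2006-05-02.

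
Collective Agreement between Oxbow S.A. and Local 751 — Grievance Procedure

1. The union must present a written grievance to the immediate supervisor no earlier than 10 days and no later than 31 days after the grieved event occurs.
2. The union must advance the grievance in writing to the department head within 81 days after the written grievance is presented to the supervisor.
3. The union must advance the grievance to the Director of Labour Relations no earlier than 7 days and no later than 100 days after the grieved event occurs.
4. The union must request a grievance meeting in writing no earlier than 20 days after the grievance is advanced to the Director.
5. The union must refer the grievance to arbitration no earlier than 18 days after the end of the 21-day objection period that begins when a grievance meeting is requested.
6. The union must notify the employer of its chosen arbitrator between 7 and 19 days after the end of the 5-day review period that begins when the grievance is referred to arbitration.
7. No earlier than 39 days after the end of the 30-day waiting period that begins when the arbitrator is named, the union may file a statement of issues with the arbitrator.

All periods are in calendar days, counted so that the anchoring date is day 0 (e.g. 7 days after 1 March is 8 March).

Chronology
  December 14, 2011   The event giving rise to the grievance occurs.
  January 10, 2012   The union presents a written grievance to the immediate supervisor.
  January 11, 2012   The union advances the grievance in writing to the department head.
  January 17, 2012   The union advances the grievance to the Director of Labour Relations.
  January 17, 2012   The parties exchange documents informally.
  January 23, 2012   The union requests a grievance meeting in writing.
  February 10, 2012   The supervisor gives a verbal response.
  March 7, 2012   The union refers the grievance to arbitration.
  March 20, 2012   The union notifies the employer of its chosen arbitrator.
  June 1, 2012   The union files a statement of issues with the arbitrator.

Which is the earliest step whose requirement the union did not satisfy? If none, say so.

Step 4

(1) the permitted window runs from December 14, 2011 + 10 = December 24, 2011 to December 14, 2011 + 31 = January 14, 2012; done January 10, 2012 — within the window.
(2) due by January 10, 2012 + 81 days = March 31, 2012; done January 11, 2012 — timely.
(3) the permitted window runs from December 14, 2011 + 7 = December 21, 2011 to December 14, 2011 + 100 = March 23, 2012; done January 17, 2012, which is between those dates.
(4) permitted from January 17, 2012 + 20 days = February 6, 2012 onward; acted on January 23, 2012, 14 days prematurely.
Later steps need not be reached.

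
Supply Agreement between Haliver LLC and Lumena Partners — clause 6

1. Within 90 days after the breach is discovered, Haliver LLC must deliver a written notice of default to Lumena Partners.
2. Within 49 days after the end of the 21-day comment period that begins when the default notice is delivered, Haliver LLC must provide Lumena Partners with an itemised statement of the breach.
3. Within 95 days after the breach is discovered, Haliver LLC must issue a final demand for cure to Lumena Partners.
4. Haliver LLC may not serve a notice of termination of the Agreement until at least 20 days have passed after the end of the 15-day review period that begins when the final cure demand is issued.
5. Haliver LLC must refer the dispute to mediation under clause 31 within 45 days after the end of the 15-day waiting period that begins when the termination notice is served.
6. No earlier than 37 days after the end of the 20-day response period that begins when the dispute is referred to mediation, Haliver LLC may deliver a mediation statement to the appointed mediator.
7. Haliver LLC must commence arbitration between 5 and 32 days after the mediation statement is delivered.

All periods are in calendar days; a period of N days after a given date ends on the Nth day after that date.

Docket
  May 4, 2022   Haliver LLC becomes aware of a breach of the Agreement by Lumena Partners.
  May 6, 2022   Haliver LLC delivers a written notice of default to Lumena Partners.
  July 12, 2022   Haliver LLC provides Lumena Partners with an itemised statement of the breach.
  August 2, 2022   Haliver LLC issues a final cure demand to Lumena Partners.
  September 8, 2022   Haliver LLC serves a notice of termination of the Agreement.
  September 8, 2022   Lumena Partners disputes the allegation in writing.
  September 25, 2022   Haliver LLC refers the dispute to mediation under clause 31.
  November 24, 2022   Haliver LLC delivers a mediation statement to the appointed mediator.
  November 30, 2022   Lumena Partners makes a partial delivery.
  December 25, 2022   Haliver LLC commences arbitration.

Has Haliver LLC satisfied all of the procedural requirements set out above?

Yes

(1) due by May 4, 2022 + 90 days = August 2, 2022; completed May 6, 2022, before the deadline.
(2) due by May 27, 2022 + 49 days = July 15, 2022; July 12, 2022 is within that limit.
(3) due by May 4, 2022 + 95 days = August 7, 2022; done August 2, 2022 — timely.
(4) permitted from August 17, 2022 + 20 days = September 6, 2022 onward; done September 8, 2022 — permitted.
(5) due by September 23, 2022 + 45 days = November 7, 2022; completed September 25, 2022, before the deadline.
(6) permitted from October 15, 2022 + 37 days = November 21, 2022 onward; November 24, 2022 is on or after that date.
(7) the permitted window runs from November 24, 2022 + 5 = November 29, 2022 to November 24, 2022 + 32 = December 26, 2022; done December 25, 2022, which is between those dates.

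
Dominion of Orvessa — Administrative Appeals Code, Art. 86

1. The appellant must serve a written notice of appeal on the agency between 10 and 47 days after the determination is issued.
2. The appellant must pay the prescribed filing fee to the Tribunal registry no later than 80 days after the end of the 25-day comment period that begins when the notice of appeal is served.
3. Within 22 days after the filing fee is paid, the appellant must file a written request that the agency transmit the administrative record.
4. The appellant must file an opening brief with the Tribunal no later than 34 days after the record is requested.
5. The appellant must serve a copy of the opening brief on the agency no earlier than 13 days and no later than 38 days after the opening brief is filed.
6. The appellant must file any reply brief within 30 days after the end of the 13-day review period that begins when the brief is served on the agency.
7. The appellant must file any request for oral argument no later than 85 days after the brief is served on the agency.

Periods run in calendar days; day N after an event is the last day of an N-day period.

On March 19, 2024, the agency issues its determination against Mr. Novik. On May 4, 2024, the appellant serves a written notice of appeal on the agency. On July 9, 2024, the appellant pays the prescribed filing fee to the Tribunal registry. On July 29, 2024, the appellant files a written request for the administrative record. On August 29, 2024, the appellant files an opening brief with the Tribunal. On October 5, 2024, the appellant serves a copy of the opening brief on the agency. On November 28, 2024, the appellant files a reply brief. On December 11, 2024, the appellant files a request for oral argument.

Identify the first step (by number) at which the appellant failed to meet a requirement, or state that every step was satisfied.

Step 1: the window is 10–47 days after March 19, 2024 (when the determination is issued), so March 29, 2024 through May 5, 2024; May 4, 2024 falls inside that range.
Step 2: 80 days after May 29, 2024 (end of the 25-day comment period, which began when the notice of appeal is served on May 4, 2024) is August 17, 2024; done July 9, 2024 — timely.
Step 3: 22 days after July 9, 2024 (when the filing fee is paid) is July 31, 2024; done July 29, 2024 — timely.
Step 4: 34 days after July 29, 2024 (when the record is requested) is September 1, 2024; done August 29, 2024 — timely.
Step 5: the window is 13–38 days after August 29, 2024 (when the opening brief is filed), so September 11, 2024 through October 6, 2024; October 5, 2024 falls inside that range.
Step 6: 30 days after October 18, 2024 (end of the 13-day review period, which began when the brief is served on the agency on October 5, 2024) is November 17, 2024; November 28, 2024 misses that deadline by 11 days.

Step 6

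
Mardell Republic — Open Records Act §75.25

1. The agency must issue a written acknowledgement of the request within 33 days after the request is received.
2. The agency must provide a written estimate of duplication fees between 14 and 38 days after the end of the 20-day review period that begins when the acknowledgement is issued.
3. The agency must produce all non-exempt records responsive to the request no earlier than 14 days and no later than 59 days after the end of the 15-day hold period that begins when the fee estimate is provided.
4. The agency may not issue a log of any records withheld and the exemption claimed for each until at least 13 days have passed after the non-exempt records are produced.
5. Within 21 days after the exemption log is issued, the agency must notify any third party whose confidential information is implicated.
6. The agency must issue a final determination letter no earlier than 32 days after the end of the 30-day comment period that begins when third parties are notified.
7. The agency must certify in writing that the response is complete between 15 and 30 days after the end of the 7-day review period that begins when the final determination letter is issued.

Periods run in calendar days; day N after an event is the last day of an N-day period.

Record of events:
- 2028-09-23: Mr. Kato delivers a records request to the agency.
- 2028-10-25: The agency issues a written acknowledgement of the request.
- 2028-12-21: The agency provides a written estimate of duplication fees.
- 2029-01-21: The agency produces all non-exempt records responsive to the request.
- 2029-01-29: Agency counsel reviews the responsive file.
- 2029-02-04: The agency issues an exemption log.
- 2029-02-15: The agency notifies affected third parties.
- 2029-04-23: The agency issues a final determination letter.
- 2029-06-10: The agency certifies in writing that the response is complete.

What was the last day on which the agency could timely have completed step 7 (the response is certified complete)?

The final determination letter is issued on 2029-04-23; the 7-day review period therefore ends 2029-04-30, and step 7 runs from that date. The window is 15–30 days after 2029-04-30; it closes on 2029-05-30.

2029-05-30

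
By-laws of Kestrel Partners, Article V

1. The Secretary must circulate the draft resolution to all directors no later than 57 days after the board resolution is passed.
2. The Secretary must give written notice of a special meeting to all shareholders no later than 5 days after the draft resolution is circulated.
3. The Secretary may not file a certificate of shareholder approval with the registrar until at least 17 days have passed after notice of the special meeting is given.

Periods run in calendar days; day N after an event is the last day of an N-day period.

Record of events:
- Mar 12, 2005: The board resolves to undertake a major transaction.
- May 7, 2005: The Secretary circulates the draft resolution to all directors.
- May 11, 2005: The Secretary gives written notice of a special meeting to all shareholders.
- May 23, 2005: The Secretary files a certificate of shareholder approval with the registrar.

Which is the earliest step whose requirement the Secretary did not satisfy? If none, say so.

Step 1 — counting 57 days from Mar 12, 2005 (when the board resolution is passed) gives a deadline of May 8, 2005; done May 7, 2005 — timely.
Step 2 — counting 5 days from May 7, 2005 (when the draft resolution is circulated) gives a deadline of May 12, 2005; May 11, 2005 is within that limit.
Step 3 — must wait 17 days from May 11, 2005 (when notice of the special meeting is given), so not before May 28, 2005; acted on May 23, 2005, 5 days prematurely.
The analysis stops there.

Step 3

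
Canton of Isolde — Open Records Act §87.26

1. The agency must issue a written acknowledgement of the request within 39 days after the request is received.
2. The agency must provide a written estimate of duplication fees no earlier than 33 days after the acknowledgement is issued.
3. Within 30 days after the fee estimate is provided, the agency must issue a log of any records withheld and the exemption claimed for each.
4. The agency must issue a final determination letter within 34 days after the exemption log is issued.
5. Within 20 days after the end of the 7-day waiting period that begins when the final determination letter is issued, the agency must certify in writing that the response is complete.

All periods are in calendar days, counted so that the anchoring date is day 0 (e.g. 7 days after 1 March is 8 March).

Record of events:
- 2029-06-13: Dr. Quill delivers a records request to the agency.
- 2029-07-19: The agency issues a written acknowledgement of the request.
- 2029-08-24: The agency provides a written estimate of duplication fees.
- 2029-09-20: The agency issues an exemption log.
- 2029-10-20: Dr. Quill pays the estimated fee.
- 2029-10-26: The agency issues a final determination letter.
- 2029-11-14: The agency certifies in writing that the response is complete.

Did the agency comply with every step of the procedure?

Step 1: 39 days after 2029-06-13 (when the request is received) is 2029-07-22; completed 2029-07-19, before the deadline.
Step 2: the earliest permitted date is 33 days after 2029-07-19 (when the acknowledgement is issued), i.e. 2029-08-21; done 2029-08-24, after the minimum wait.
Step 3: 30 days after 2029-08-24 (when the fee estimate is provided) is 2029-09-23; 2029-09-20 is within that limit.
Step 4: 34 days after 2029-09-20 (when the exemption log is issued) is 2029-10-24; 2029-10-26 misses that deadline by 2 days.
That is the first point of non-compliance.

No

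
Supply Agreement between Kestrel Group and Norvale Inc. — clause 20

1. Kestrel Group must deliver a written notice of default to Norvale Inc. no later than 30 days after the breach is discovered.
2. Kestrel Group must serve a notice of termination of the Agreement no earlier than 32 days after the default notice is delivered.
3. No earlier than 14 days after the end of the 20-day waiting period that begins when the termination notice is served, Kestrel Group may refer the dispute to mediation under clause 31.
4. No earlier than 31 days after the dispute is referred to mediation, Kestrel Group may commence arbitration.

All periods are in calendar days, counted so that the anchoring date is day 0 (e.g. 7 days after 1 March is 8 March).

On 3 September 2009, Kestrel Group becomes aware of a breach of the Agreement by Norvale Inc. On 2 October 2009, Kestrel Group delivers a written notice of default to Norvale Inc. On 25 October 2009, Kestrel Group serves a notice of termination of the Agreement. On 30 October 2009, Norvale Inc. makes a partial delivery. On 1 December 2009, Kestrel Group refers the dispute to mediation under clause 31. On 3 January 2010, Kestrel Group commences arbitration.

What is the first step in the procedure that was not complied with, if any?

Step 2

Step 1: 30 days after 3 September 2009 (when the breach is discovered) is 3 October 2009; completed 2 October 2009, before the deadline.
Step 2: the earliest permitted date is 32 days after 2 October 2009 (when the default notice is delivered), i.e. 3 November 2009; acted on 25 October 2009, 9 days prematurely.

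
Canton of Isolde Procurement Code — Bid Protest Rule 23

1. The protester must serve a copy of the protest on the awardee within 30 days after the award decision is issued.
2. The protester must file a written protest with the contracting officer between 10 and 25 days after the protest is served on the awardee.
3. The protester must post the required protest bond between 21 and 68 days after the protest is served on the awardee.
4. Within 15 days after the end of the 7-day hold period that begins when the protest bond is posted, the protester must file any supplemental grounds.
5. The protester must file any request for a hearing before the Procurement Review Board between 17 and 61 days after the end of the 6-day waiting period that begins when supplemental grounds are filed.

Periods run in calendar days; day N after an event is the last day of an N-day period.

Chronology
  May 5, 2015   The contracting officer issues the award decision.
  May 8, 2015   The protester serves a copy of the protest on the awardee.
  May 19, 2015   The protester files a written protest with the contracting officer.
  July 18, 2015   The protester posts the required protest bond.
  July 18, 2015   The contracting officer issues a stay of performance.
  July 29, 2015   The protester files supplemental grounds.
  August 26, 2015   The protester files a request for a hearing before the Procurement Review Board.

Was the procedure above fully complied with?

(1) due by May 5, 2015 + 30 days = June 4, 2015; done May 8, 2015 — timely.
(2) the permitted window runs from May 8, 2015 + 10 = May 18, 2015 to May 8, 2015 + 25 = June 2, 2015; May 19, 2015 falls inside that range.
(3) the permitted window runs from May 8, 2015 + 21 = May 29, 2015 to May 8, 2015 + 68 = July 15, 2015; done July 18, 2015 — 3 days after the window closed.
No need to go further; step 3 was not satisfied.

No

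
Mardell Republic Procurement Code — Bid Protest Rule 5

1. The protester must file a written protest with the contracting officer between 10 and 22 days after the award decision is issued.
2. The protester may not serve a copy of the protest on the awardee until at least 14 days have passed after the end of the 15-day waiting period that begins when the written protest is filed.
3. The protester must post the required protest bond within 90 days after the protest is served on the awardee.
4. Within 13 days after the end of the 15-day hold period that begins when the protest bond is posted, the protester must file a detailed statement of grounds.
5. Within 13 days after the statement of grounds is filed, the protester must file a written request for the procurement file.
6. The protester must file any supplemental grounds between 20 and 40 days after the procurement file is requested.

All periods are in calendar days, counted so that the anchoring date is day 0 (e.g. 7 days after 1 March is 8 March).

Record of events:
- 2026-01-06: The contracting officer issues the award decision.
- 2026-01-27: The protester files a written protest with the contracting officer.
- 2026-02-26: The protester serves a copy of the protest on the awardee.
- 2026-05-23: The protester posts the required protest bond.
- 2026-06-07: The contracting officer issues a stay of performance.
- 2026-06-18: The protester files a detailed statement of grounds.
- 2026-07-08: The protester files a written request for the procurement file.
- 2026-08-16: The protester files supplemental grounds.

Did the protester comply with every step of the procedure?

No

Step 1 — 10 and 22 days from 2026-01-06 (when the award decision is issued) are 2026-01-16 and 2026-01-28 respectively; done 2026-01-27 — within the window.
Step 2 — must wait 14 days from 2026-02-11 (end of the 15-day waiting period, which began when the written protest is filed on 2026-01-27), so not before 2026-02-25; done 2026-02-26 — permitted.
Step 3 — counting 90 days from 2026-02-26 (when the protest is served on the awardee) gives a deadline of 2026-05-27; done 2026-05-23 — timely.
Step 4 — counting 13 days from 2026-06-07 (end of the 15-day hold period, which began when the protest bond is posted on 2026-05-23) gives a deadline of 2026-06-20; completed 2026-06-18, before the deadline.
Step 5 — counting 13 days from 2026-06-18 (when the statement of grounds is filed) gives a deadline of 2026-07-01; 2026-07-08 misses that deadline by 7 days.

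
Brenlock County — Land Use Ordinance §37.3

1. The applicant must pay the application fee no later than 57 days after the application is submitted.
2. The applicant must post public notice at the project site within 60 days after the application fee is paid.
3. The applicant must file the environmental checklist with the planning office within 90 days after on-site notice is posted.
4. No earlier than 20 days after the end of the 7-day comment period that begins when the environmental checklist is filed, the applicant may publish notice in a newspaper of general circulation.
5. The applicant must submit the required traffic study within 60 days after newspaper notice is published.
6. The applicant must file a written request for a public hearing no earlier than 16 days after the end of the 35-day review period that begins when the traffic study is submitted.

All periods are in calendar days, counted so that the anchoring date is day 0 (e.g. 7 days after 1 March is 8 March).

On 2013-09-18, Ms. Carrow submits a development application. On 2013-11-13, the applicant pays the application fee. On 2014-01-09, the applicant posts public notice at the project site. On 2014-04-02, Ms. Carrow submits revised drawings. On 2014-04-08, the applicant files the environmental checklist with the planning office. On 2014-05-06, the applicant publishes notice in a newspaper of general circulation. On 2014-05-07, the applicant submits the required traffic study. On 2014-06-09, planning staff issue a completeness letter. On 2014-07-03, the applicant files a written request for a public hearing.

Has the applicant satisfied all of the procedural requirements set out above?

Step 1 — counting 57 days from 2013-09-18 (when the application is submitted) gives a deadline of 2013-11-14; 2013-11-13 is within that limit.
Step 2 — counting 60 days from 2013-11-13 (when the application fee is paid) gives a deadline of 2014-01-12; completed 2014-01-09, before the deadline.
Step 3 — counting 90 days from 2014-01-09 (when on-site notice is posted) gives a deadline of 2014-04-09; done 2014-04-08 — timely.
Step 4 — must wait 20 days from 2014-04-15 (end of the 7-day comment period, which began when the environmental checklist is filed on 2014-04-08), so not before 2014-05-05; 2014-05-06 is on or after that date.
Step 5 — counting 60 days from 2014-05-06 (when newspaper notice is published) gives a deadline of 2014-07-05; 2014-05-07 is within that limit.
Step 6 — must wait 16 days from 2014-06-11 (end of the 35-day review period, which began when the traffic study is submitted on 2014-05-07), so not before 2014-06-27; 2014-07-03 is on or after that date.

Yes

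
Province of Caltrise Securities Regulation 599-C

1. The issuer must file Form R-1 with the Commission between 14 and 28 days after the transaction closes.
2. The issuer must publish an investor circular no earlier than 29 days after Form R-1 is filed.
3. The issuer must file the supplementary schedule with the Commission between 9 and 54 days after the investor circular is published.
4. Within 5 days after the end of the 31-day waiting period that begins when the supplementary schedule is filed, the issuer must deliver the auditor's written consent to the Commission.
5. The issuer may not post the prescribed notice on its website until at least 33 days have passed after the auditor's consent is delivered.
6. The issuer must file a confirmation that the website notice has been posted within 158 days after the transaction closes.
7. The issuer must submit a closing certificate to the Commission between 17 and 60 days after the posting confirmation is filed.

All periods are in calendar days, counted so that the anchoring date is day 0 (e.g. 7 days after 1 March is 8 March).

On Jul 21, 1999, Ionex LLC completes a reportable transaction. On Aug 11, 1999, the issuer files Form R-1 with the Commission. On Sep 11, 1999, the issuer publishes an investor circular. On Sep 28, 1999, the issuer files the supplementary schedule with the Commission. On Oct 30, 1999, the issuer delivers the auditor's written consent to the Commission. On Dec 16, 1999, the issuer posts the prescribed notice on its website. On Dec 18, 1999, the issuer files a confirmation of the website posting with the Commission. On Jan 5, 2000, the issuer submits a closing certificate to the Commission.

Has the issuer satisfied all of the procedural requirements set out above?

(1) the permitted window runs from Jul 21, 1999 + 14 = Aug 4, 1999 to Jul 21, 1999 + 28 = Aug 18, 1999; Aug 11, 1999 falls inside that range.
(2) permitted from Aug 11, 1999 + 29 days = Sep 9, 1999 onward; done Sep 11, 1999 — permitted.
(3) the permitted window runs from Sep 11, 1999 + 9 = Sep 20, 1999 to Sep 11, 1999 + 54 = Nov 4, 1999; Sep 28, 1999 falls inside that range.
(4) due by Oct 29, 1999 + 5 days = Nov 3, 1999; completed Oct 30, 1999, before the deadline.
(5) permitted from Oct 30, 1999 + 33 days = Dec 2, 1999 onward; done Dec 16, 1999, after the minimum wait.
(6) due by Jul 21, 1999 + 158 days = Dec 26, 1999; Dec 18, 1999 is within that limit.
(7) the permitted window runs from Dec 18, 1999 + 17 = Jan 4, 2000 to Dec 18, 1999 + 60 = Feb 16, 2000; Jan 5, 2000 falls inside that range.

Yes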